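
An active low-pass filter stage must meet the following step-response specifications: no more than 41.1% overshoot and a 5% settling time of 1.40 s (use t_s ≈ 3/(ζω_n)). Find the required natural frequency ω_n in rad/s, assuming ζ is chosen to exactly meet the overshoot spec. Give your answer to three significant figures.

ω_n ≈ 7.87 rad/s

Inverting the overshoot relation: ζ = |ln 0.411|/√(π² + ln²0.411) = 0.272.
From t_s ≈ 3/(ζω_n): ω_n = 3/(ζ·t_s) = 3/(0.272·1.40) = 7.87 rad/s.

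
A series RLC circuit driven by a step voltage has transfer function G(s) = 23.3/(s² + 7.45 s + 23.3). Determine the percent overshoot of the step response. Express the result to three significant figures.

%OS ≈ 2.21%

Matching coefficients with s² + 2ζω_n s + ω_n² gives ω_n² = 23.3 ⇒ ω_n = 4.83 rad/s, and ζ = 7.45/(2ω_n) = 0.772.
%OS = 100·exp(−πζ/√(1−ζ²)) = 2.21%.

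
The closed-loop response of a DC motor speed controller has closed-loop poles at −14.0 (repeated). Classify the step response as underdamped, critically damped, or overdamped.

critically damped

Since there is a repeated negative-real pole, the response is critically damped.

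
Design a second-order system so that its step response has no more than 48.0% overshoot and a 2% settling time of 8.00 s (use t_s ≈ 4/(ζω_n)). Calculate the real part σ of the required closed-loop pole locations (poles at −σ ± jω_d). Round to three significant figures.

The settling-time spec alone fixes σ = ζω_n = 4/t_s = 4/8.00 = 0.500.
(Overshoot then fixes ζ = 0.228 and hence ω_d = σ·√(1−ζ²)/ζ = 2.14 rad/s.)

σ ≈ 0.500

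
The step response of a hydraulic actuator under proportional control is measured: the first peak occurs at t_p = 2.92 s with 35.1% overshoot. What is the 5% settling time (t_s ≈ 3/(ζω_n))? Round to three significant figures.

t_s ≈ 8.37 s

From the overshoot, ζ = −ln(OS)/√(π²+ln²(OS)) = 0.316.
t_p = π/ω_d ⇒ ω_d = 1.08 rad/s; then ω_n = ω_d/√(1−ζ²) = 1.13 rad/s.
t_s ≈ 3/(ζω_n) = 3/(0.316·1.13) = 8.37 s.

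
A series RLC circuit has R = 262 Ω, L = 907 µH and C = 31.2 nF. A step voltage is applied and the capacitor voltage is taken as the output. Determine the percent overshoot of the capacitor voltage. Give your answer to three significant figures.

For a series RLC circuit (capacitor voltage as output), ω_n = 1/√(LC) = 1/√(907 µH · 31.2 nF) = 188000 rad/s.
ζ = (R/2)·√(C/L) = (262/2)·√(31.2 nF/907 µH) = 0.768.
%OS = 100·exp(−πζ/√(1−ζ²)) = 2.30%.

%OS ≈ 2.30%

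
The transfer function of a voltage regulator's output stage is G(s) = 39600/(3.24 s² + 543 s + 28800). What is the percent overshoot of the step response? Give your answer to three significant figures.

Dividing through by 3.24: denominator becomes s² + 167.6 s + 8889.
So ω_n = √8889 = 94.3 rad/s and ζ = 167.6/(2·94.3) = 0.889.
Overshoot: exp(−π·0.889/√(1−0.889²)) = 0.00226, i.e. 0.226%.

%OS ≈ 0.226%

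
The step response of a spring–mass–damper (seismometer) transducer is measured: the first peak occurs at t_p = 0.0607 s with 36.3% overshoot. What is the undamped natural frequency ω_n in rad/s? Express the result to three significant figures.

ω_n ≈ 54.4 rad/s

The overshoot fixes ζ = −ln(OS)/√(π²+ln²(OS)) = 0.307.
t_p = π/ω_d ⇒ ω_d = 51.8 rad/s; then ω_n = ω_d/√(1−ζ²) = 54.4 rad/s.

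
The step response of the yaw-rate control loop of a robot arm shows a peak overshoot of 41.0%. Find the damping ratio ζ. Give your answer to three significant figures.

ζ ≈ 0.273

ζ = −ln(OS)/√(π² + (ln OS)²). With OS = 0.410, ln OS = −0.8916 and ζ = 0.8916/3.266 = 0.273.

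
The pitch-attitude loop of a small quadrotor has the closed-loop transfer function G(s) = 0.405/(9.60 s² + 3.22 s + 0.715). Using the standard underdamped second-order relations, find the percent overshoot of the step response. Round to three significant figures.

%OS ≈ 8.65%

Dividing through by 9.60: denominator becomes s² + 0.3354 s + 0.07448.
So ω_n = √0.07448 = 0.273 rad/s and ζ = 0.3354/(2·0.273) = 0.615.
%OS = 100 e^{−πζ/√(1−ζ²)} with ζ = 0.615 gives 8.65%.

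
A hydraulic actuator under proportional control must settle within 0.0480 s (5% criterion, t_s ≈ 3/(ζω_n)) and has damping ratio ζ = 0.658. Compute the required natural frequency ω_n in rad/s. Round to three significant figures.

ω_n ≈ 95.0 rad/s

Rearranging t_s ≈ 3/(ζω_n) gives ω_n = 3/(ζ·t_s) = 3/(0.658 × 0.0480) = 95.0 rad/s.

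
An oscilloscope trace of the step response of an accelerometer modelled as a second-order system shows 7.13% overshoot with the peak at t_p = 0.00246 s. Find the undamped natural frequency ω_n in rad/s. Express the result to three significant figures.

ω_n ≈ 1670 rad/s

From the overshoot, ζ = −ln(OS)/√(π²+ln²(OS)) = 0.643.
From t_p = π/ω_d, ω_d = π/0.00246 = 1280 rad/s, so ω_n = ω_d/√(1−ζ²) = 1670 rad/s.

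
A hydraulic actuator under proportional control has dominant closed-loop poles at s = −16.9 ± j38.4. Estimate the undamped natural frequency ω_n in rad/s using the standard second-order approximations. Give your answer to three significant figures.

ω_n ≈ 42.0 rad/s

|pole| = ω_n = √(16.9² + 38.4²) = 42.0 rad/s; ζ = cos θ = σ/ω_n = 0.403.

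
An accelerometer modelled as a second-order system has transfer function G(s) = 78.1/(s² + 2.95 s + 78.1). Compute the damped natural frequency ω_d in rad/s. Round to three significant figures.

ω_d ≈ 8.71 rad/s

ω_n = √78.1 = 8.84 rad/s; ζ = 2.95/(2·8.84) = 0.167.
ω_d = 8.84·√(1 − 0.167²) = 8.71 rad/s.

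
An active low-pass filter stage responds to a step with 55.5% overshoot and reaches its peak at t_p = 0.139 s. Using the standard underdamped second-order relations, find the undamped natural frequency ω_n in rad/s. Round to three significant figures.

From the overshoot, ζ = −ln(OS)/√(π²+ln²(OS)) = 0.184.
t_p = π/ω_d ⇒ ω_d = 22.6 rad/s; then ω_n = ω_d/√(1−ζ²) = 23.0 rad/s.

ω_n ≈ 23.0 rad/s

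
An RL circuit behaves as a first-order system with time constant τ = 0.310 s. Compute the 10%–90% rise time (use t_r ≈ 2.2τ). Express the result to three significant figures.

t_r ≈ 0.682 s

t_r ≈ 2.2τ = 0.682 s.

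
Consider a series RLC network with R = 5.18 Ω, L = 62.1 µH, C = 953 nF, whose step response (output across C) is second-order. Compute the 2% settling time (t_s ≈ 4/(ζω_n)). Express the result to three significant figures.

t_s ≈ 0.0000959 s

For a series RLC circuit (capacitor voltage as output), ω_n = 1/√(LC) = 1/√(62.1 µH · 953 nF) = 130000 rad/s.
ζ = (R/2)·√(C/L) = (5.18/2)·√(953 nF/62.1 µH) = 0.321.
t_s ≈ 4/(ζω_n) = 0.0000959 s.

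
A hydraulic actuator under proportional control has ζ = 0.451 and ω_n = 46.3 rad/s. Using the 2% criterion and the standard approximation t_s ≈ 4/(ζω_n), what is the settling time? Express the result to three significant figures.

t_s ≈ 4/(ζω_n) = 4/(0.451 × 46.3) = 0.192 s.

t_s ≈ 0.192 s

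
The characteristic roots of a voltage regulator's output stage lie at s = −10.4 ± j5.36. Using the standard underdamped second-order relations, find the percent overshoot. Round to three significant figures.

|pole| = ω_n = √(10.4² + 5.36²) = 11.7 rad/s; ζ = cos θ = σ/ω_n = 0.889.
Overshoot: exp(−π·0.889/√(1−0.889²)) = 0.00225, i.e. 0.225%.

%OS ≈ 0.225%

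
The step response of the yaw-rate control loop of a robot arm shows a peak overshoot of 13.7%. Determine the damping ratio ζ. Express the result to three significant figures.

ζ ≈ 0.535

Inverting the overshoot relation: ζ = |ln 0.137|/√(π² + ln²0.137) = 0.535.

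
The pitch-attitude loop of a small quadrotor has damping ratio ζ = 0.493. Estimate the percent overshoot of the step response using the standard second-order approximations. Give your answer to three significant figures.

%OS ≈ 16.9%

For an underdamped second-order system, %OS = 100·exp(−πζ/√(1−ζ²)).
πζ/√(1−ζ²) = π·0.493/√(1−0.243) = 1.780, so %OS = 100·e^(−1.780) = 16.9%.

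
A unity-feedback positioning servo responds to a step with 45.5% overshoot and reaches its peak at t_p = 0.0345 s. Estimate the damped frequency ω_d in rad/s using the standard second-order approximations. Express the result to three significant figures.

ω_d ≈ 91.1 rad/s

t_p = π/ω_d, so ω_d = π/0.0345 = 91.1 rad/s.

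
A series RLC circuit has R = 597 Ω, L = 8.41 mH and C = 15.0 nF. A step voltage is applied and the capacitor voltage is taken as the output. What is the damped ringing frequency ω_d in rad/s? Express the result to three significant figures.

ω_d ≈ 81700 rad/s

For a series RLC circuit (capacitor voltage as output), ω_n = 1/√(LC) = 1/√(8.41 mH · 15.0 nF) = 89000 rad/s.
ζ = (R/2)·√(C/L) = (597/2)·√(15.0 nF/8.41 mH) = 0.399.
ω_d = ω_n√(1−ζ²) = 81700 rad/s.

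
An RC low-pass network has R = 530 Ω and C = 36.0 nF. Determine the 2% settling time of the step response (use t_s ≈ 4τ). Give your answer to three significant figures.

τ = RC = 530 × 36.0 nF = 0.0000191 s.
t_s ≈ 4τ = 0.0000763 s.

t_s ≈ 0.0000763 s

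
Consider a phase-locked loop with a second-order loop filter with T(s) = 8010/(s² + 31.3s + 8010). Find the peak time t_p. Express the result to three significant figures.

Matching coefficients with s² + 2ζω_n s + ω_n² gives ω_n² = 8010 ⇒ ω_n = 89.5 rad/s, and ζ = 31.3/(2ω_n) = 0.175.
The damped frequency ω_d = ω_n√(1−ζ²) = 88.1 rad/s. Then t_p = π/ω_d = 0.0357 s.

t_p ≈ 0.0357 s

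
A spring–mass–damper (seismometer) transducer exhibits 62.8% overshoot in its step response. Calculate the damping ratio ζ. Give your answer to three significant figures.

Inverting the overshoot relation: ζ = |ln 0.628|/√(π² + ln²0.628) = 0.146.

ζ ≈ 0.146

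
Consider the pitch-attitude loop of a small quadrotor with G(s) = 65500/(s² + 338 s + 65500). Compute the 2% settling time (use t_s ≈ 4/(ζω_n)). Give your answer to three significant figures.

t_s ≈ 0.0237 s

Matching coefficients with s² + 2ζω_n s + ω_n² gives ω_n² = 65500 ⇒ ω_n = 256 rad/s, and ζ = 338/(2ω_n) = 0.660.
t_s ≈ 4/(ζω_n) = 4/(0.660·256) = 0.0237 s.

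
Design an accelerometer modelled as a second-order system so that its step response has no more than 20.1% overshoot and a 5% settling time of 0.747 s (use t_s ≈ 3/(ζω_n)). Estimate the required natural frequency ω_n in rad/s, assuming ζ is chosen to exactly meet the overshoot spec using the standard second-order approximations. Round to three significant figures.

Inverting the overshoot relation: ζ = |ln 0.201|/√(π² + ln²0.201) = 0.455.
From t_s ≈ 3/(ζω_n): ω_n = 3/(ζ·t_s) = 3/(0.455·0.747) = 8.83 rad/s.

ω_n ≈ 8.83 rad/s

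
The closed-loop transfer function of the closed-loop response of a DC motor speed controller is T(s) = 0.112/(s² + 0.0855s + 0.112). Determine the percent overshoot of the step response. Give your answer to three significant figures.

%OS ≈ 66.7%

ω_n = √0.112 = 0.335 rad/s; ζ = 0.0855/(2·0.335) = 0.128.
%OS = 100·exp(−πζ/√(1−ζ²)) = 66.7%.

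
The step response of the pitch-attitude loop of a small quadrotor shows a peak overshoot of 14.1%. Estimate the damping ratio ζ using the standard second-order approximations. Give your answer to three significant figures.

ζ = −ln(OS)/√(π² + (ln OS)²). With OS = 0.141, ln OS = −1.959 and ζ = 1.959/3.702 = 0.529.

ζ ≈ 0.529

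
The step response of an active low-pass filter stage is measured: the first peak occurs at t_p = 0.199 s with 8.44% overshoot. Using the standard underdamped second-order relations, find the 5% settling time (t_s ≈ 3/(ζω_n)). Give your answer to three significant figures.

t_s ≈ 0.241 s

The overshoot fixes ζ = −ln(OS)/√(π²+ln²(OS)) = 0.618.
t_p = π/ω_d ⇒ ω_d = 15.8 rad/s; then ω_n = ω_d/√(1−ζ²) = 20.1 rad/s.
t_s ≈ 3/(ζω_n) = 3/(0.618·20.1) = 0.241 s.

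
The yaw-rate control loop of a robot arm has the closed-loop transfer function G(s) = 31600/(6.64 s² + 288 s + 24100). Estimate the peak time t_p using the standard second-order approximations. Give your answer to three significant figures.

Dividing through by 6.64: denominator becomes s² + 43.37 s + 3630.
So ω_n = √3630 = 60.2 rad/s and ζ = 43.37/(2·60.2) = 0.360.
The damped frequency ω_d = ω_n√(1−ζ²) = 56.2 rad/s. t_p = π/ω_d = 0.0559 s.

t_p ≈ 0.0559 s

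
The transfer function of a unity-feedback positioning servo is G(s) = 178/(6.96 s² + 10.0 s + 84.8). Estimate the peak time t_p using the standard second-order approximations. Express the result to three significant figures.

Dividing through by 6.96: denominator becomes s² + 1.437 s + 12.18.
So ω_n = √12.18 = 3.49 rad/s and ζ = 1.437/(2·3.49) = 0.206.
The damped frequency ω_d = ω_n√(1−ζ²) = 3.42 rad/s. t_p = π/ω_d = 0.920 s.

t_p ≈ 0.920 s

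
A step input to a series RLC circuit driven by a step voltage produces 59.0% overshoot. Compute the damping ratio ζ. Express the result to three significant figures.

Inverting the overshoot relation: ζ = |ln 0.590|/√(π² + ln²0.590) = 0.166.

ζ ≈ 0.166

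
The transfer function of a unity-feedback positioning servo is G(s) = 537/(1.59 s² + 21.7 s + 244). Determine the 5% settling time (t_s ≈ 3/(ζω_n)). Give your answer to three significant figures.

t_s ≈ 0.440 s

Dividing through by 1.59: denominator becomes s² + 13.65 s + 153.5.
So ω_n = √153.5 = 12.4 rad/s and ζ = 13.65/(2·12.4) = 0.551.
t_s ≈ 3/(ζω_n) = 0.440 s.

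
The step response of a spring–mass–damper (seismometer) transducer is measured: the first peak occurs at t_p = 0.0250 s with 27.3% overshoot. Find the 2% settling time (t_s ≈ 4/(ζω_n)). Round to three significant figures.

ζ from %OS: ζ = |ln 0.273|/√(π²+ln²0.273) = 0.382.
t_p = π/ω_d ⇒ ω_d = 126 rad/s; then ω_n = ω_d/√(1−ζ²) = 136 rad/s.
t_s ≈ 4/(ζω_n) = 4/(0.382·136) = 0.0770 s.

t_s ≈ 0.0770 s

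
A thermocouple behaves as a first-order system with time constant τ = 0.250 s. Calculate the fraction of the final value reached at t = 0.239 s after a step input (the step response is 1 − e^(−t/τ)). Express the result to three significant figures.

y/y_∞ ≈ 0.616

y(t)/y_∞ = 1 − e^(−t/τ) = 1 − e^(−0.239/0.250) = 1 − e^(−0.956) = 0.616.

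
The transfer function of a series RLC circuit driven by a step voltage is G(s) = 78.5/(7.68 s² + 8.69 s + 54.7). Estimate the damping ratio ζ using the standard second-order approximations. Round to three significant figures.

Dividing through by 7.68: denominator becomes s² + 1.132 s + 7.122.
So ω_n = √7.122 = 2.67 rad/s and ζ = 1.132/(2·2.67) = 0.212.

ζ ≈ 0.212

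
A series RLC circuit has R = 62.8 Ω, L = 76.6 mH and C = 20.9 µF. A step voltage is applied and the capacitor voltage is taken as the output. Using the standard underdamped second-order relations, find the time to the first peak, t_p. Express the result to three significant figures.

For a series RLC circuit (capacitor voltage as output), ω_n = 1/√(LC) = 1/√(76.6 mH · 20.9 µF) = 790 rad/s.
ζ = (R/2)·√(C/L) = (62.8/2)·√(20.9 µF/76.6 mH) = 0.519.
The damped frequency ω_d = ω_n√(1−ζ²) = 676 rad/s. t_p = π/ω_d = 0.00465 s.

t_p ≈ 0.00465 s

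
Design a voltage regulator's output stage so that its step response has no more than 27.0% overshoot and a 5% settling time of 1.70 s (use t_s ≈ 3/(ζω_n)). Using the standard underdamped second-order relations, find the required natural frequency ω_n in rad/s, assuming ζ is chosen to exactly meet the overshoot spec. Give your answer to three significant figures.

Inverting the overshoot relation: ζ = |ln 0.270|/√(π² + ln²0.270) = 0.385.
Then ω_n = 3/(ζ t_s) = 3/(0.385 × 1.70) = 4.59 rad/s.

ω_n ≈ 4.59 rad/s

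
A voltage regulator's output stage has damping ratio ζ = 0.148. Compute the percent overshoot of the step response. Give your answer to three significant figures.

%OS ≈ 62.5%

For an underdamped second-order system, %OS = 100·exp(−πζ/√(1−ζ²)).
πζ/√(1−ζ²) = π·0.148/√(1−0.0219) = 0.4701, so %OS = 100·e^(−0.4701) = 62.5%.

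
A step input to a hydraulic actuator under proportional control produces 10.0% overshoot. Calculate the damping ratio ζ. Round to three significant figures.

ζ ≈ 0.591

From %OS = 100·exp(−πζ/√(1−ζ²)), invert to get ζ = −ln(OS)/√(π² + ln²(OS)) with OS = 0.100.
−ln 0.100 = 2.303, so ζ = 2.303/√(π² + 5.302) = 0.591.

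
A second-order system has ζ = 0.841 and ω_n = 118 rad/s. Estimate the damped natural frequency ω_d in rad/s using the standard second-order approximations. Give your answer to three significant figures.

ω_d = ω_n√(1−ζ²) = 118·√0.293 = 63.8 rad/s.

ω_d ≈ 63.8 rad/s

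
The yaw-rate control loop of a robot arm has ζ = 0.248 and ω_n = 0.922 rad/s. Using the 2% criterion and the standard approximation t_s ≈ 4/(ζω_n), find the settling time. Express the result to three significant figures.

t_s ≈ 17.5 s

t_s ≈ 4/(ζω_n) = 4/(0.248 × 0.922) = 17.5 s.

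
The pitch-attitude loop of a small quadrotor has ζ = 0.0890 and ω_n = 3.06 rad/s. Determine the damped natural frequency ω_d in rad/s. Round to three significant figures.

ω_d ≈ 3.05 rad/s

ω_d = ω_n√(1−ζ²) = 3.06·√0.992 = 3.05 rad/s.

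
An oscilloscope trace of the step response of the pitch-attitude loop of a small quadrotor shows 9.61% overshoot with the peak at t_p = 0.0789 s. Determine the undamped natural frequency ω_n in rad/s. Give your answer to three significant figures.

ω_n ≈ 49.7 rad/s

ζ from %OS: ζ = |ln 0.0961|/√(π²+ln²0.0961) = 0.598.
t_p = π/ω_d ⇒ ω_d = 39.8 rad/s; then ω_n = ω_d/√(1−ζ²) = 49.7 rad/s.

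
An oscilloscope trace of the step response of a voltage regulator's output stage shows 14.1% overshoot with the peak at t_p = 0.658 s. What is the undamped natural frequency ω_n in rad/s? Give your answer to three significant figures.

The overshoot fixes ζ = −ln(OS)/√(π²+ln²(OS)) = 0.529.
t_p = π/ω_d ⇒ ω_d = 4.77 rad/s; then ω_n = ω_d/√(1−ζ²) = 5.63 rad/s.

ω_n ≈ 5.63 rad/s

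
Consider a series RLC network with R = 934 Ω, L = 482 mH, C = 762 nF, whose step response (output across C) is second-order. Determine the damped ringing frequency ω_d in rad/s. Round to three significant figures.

ω_d ≈ 1340 rad/s

For a series RLC circuit (capacitor voltage as output), ω_n = 1/√(LC) = 1/√(482 mH · 762 nF) = 1650 rad/s.
ζ = (R/2)·√(C/L) = (934/2)·√(762 nF/482 mH) = 0.587.
ω_d = 1650·√(1 − 0.587²) = 1340 rad/s.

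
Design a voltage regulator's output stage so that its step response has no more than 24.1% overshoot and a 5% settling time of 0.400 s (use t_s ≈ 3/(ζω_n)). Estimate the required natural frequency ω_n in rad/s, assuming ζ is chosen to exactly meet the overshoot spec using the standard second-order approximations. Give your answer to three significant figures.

ω_n ≈ 18.2 rad/s

From %OS = 100·exp(−πζ/√(1−ζ²)), invert to get ζ = −ln(OS)/√(π² + ln²(OS)) with OS = 0.241.
−ln 0.241 = 1.423, so ζ = 1.423/√(π² + 2.025) = 0.413.
From t_s ≈ 3/(ζω_n): ω_n = 3/(ζ·t_s) = 3/(0.413·0.400) = 18.2 rad/s.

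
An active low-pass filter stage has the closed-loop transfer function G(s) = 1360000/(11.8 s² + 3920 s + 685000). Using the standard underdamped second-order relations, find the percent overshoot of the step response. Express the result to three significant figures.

%OS ≈ 5.03%

Dividing through by 11.8: denominator becomes s² + 332.2 s + 58050.
So ω_n = √58050 = 241 rad/s and ζ = 332.2/(2·241) = 0.689.
Overshoot: exp(−π·0.689/√(1−0.689²)) = 0.0503, i.e. 5.03%.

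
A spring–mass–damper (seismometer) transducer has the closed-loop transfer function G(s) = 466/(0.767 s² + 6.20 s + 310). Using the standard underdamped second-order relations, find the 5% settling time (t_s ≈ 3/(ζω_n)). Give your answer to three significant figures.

t_s ≈ 0.742 s

Dividing through by 0.767: denominator becomes s² + 8.083 s + 404.2.
So ω_n = √404.2 = 20.1 rad/s and ζ = 8.083/(2·20.1) = 0.201.
t_s ≈ 3/(ζω_n) = 0.742 s.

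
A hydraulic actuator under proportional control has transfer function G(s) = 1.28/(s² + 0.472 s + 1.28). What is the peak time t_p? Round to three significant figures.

t_p ≈ 2.84 s

Comparing the denominator to s² + 2ζω_n s + ω_n²: ω_n = √1.28 = 1.13 rad/s, and 2ζω_n = 0.472 so ζ = 0.472/(2·1.13) = 0.209.
The damped frequency ω_d = ω_n√(1−ζ²) = 1.11 rad/s. Then t_p = π/ω_d = 2.84 s.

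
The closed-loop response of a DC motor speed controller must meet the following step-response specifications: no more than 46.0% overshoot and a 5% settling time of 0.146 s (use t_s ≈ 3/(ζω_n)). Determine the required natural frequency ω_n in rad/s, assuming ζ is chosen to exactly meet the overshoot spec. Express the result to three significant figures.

From %OS = 100·exp(−πζ/√(1−ζ²)), invert to get ζ = −ln(OS)/√(π² + ln²(OS)) with OS = 0.460.
−ln 0.460 = 0.7765, so ζ = 0.7765/√(π² + 0.6030) = 0.240.
From t_s ≈ 3/(ζω_n): ω_n = 3/(ζ·t_s) = 3/(0.240·0.146) = 85.6 rad/s.

ω_n ≈ 85.6 rad/s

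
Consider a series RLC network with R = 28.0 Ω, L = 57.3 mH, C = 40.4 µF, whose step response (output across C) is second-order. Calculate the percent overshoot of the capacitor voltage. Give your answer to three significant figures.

%OS ≈ 28.4%

For a series RLC circuit (capacitor voltage as output), ω_n = 1/√(LC) = 1/√(57.3 mH · 40.4 µF) = 657 rad/s.
ζ = (R/2)·√(C/L) = (28.0/2)·√(40.4 µF/57.3 mH) = 0.372.
Overshoot: exp(−π·0.372/√(1−0.372²)) = 0.284, i.e. 28.4%.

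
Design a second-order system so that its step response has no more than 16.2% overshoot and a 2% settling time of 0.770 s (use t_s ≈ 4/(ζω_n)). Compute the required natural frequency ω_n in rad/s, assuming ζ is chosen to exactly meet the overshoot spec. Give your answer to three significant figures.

ζ = −ln(OS)/√(π² + (ln OS)²). With OS = 0.162, ln OS = −1.820 and ζ = 1.820/3.631 = 0.501.
Then ω_n = 4/(ζ t_s) = 4/(0.501 × 0.770) = 10.4 rad/s.

ω_n ≈ 10.4 rad/s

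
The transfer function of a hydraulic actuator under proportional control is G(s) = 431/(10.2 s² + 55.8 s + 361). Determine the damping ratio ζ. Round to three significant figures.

Dividing through by 10.2: denominator becomes s² + 5.471 s + 35.39.
So ω_n = √35.39 = 5.95 rad/s and ζ = 5.471/(2·5.95) = 0.460.

ζ ≈ 0.460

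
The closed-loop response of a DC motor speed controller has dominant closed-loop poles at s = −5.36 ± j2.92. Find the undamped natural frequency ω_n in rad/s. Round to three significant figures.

ω_n ≈ 6.10 rad/s

The poles are at −σ ± jω_d with σ = 5.36 and ω_d = 2.92, so ω_n = √(σ²+ω_d²) = 6.10 rad/s and ζ = σ/ω_n = 0.878.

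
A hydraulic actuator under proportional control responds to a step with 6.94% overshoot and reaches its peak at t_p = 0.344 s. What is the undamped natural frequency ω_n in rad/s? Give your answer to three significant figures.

ω_n ≈ 12.0 rad/s

From the overshoot, ζ = −ln(OS)/√(π²+ln²(OS)) = 0.647.
From t_p = π/ω_d, ω_d = π/0.344 = 9.13 rad/s, so ω_n = ω_d/√(1−ζ²) = 12.0 rad/s.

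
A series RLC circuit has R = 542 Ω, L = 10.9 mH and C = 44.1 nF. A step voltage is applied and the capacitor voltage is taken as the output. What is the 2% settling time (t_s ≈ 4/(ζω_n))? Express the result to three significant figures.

For a series RLC circuit (capacitor voltage as output), ω_n = 1/√(LC) = 1/√(10.9 mH · 44.1 nF) = 45600 rad/s.
ζ = (R/2)·√(C/L) = (542/2)·√(44.1 nF/10.9 mH) = 0.545.
t_s ≈ 4/(ζω_n) = 0.000161 s.

t_s ≈ 0.000161 s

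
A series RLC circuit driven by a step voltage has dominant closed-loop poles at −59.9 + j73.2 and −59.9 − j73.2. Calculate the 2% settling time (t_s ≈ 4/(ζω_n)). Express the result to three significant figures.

For poles at −σ ± jω_d, ζω_n = σ = 59.9, so t_s ≈ 4/σ = 0.0668 s.

t_s ≈ 0.0668 s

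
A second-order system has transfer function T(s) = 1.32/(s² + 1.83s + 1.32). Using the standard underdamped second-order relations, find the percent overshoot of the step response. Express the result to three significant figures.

Matching coefficients with s² + 2ζω_n s + ω_n² gives ω_n² = 1.32 ⇒ ω_n = 1.15 rad/s, and ζ = 1.83/(2ω_n) = 0.796.
Overshoot: exp(−π·0.796/√(1−0.796²)) = 0.0160, i.e. 1.60%.

%OS ≈ 1.60%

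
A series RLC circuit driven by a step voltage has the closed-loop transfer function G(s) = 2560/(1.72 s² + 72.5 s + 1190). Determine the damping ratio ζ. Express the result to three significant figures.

Dividing through by 1.72: denominator becomes s² + 42.15 s + 691.9.
So ω_n = √691.9 = 26.3 rad/s and ζ = 42.15/(2·26.3) = 0.801.

ζ ≈ 0.801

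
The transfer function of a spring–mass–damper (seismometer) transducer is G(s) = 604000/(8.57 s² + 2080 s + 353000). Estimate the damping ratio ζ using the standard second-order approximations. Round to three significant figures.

Dividing through by 8.57: denominator becomes s² + 242.7 s + 41190.
So ω_n = √41190 = 203 rad/s and ζ = 242.7/(2·203) = 0.598.

ζ ≈ 0.598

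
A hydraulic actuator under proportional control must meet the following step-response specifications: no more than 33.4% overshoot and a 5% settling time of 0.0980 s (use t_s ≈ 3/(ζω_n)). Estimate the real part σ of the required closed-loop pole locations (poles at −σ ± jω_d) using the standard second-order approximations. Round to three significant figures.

σ ≈ 30.6

The settling-time spec alone fixes σ = ζω_n = 3/t_s = 3/0.0980 = 30.6.
(Overshoot then fixes ζ = 0.330 and hence ω_d = σ·√(1−ζ²)/ζ = 87.7 rad/s.)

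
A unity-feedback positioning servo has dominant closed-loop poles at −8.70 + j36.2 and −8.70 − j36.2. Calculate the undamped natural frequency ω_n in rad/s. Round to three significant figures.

|pole| = ω_n = √(8.70² + 36.2²) = 37.2 rad/s; ζ = cos θ = σ/ω_n = 0.234.

ω_n ≈ 37.2 rad/s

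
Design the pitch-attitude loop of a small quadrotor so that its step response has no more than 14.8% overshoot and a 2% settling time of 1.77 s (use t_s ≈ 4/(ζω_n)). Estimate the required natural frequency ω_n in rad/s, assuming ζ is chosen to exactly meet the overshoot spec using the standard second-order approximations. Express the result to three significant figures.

ω_n ≈ 4.35 rad/s

From %OS = 100·exp(−πζ/√(1−ζ²)), invert to get ζ = −ln(OS)/√(π² + ln²(OS)) with OS = 0.148.
−ln 0.148 = 1.911, so ζ = 1.911/√(π² + 3.650) = 0.520.
From t_s ≈ 4/(ζω_n): ω_n = 4/(ζ·t_s) = 4/(0.520·1.77) = 4.35 rad/s.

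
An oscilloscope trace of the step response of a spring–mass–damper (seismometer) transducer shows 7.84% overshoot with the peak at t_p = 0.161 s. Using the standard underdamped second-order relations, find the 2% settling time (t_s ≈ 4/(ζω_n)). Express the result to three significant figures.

From the overshoot, ζ = −ln(OS)/√(π²+ln²(OS)) = 0.630.
t_p = π/ω_d ⇒ ω_d = 19.5 rad/s; then ω_n = ω_d/√(1−ζ²) = 25.1 rad/s.
t_s ≈ 4/(ζω_n) = 4/(0.630·25.1) = 0.253 s.

t_s ≈ 0.253 s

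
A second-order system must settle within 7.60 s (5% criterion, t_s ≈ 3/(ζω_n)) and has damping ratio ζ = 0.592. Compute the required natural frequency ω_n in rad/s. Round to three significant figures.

ω_n ≈ 0.667 rad/s

Rearranging t_s ≈ 3/(ζω_n) gives ω_n = 3/(ζ·t_s) = 3/(0.592 × 7.60) = 0.667 rad/s.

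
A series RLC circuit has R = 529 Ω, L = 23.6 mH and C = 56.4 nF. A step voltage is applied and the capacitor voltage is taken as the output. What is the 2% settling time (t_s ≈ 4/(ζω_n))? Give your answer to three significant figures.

t_s ≈ 0.000357 s

For a series RLC circuit (capacitor voltage as output), ω_n = 1/√(LC) = 1/√(23.6 mH · 56.4 nF) = 27400 rad/s.
ζ = (R/2)·√(C/L) = (529/2)·√(56.4 nF/23.6 mH) = 0.409.
t_s ≈ 4/(ζω_n) = 0.000357 s.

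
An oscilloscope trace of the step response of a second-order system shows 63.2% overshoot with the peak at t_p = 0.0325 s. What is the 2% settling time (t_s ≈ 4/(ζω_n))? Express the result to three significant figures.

The overshoot fixes ζ = −ln(OS)/√(π²+ln²(OS)) = 0.145.
From t_p = π/ω_d, ω_d = π/0.0325 = 96.7 rad/s, so ω_n = ω_d/√(1−ζ²) = 97.7 rad/s.
t_s ≈ 4/(ζω_n) = 4/(0.145·97.7) = 0.283 s.

t_s ≈ 0.283 s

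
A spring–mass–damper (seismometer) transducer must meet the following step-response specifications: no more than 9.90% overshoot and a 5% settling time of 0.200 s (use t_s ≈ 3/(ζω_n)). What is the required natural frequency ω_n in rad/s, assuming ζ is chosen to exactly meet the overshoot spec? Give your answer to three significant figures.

Inverting the overshoot relation: ζ = |ln 0.0990|/√(π² + ln²0.0990) = 0.593.
From t_s ≈ 3/(ζω_n): ω_n = 3/(ζ·t_s) = 3/(0.593·0.200) = 25.3 rad/s.

ω_n ≈ 25.3 rad/s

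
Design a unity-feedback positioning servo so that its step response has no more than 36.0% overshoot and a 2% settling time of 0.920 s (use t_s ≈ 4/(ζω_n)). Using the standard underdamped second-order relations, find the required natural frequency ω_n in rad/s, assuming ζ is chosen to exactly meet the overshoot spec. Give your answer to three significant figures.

Inverting the overshoot relation: ζ = |ln 0.360|/√(π² + ln²0.360) = 0.309.
From t_s ≈ 4/(ζω_n): ω_n = 4/(ζ·t_s) = 4/(0.309·0.920) = 14.1 rad/s.

ω_n ≈ 14.1 rad/s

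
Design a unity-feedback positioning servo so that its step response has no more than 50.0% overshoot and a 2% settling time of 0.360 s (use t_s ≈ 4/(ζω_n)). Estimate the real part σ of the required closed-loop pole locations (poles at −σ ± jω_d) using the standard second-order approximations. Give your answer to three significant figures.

σ ≈ 11.1

The settling-time spec alone fixes σ = ζω_n = 4/t_s = 4/0.360 = 11.1.
(Overshoot then fixes ζ = 0.215 and hence ω_d = σ·√(1−ζ²)/ζ = 50.4 rad/s.)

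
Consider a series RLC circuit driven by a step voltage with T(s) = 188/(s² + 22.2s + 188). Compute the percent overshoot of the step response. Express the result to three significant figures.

%OS ≈ 1.31%

Comparing the denominator to s² + 2ζω_n s + ω_n²: ω_n = √188 = 13.7 rad/s, and 2ζω_n = 22.2 so ζ = 22.2/(2·13.7) = 0.810.
%OS = 100 e^{−πζ/√(1−ζ²)} with ζ = 0.810 gives 1.31%.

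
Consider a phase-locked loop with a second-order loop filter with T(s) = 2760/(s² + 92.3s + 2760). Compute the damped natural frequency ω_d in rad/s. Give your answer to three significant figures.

ω_d ≈ 25.1 rad/s

Comparing the denominator to s² + 2ζω_n s + ω_n²: ω_n = √2760 = 52.5 rad/s, and 2ζω_n = 92.3 so ζ = 92.3/(2·52.5) = 0.878.
The damped frequency ω_d = ω_n√(1−ζ²) = 25.1 rad/s.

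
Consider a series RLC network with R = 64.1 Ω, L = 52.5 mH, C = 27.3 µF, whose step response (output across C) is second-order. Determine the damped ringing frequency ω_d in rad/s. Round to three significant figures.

ω_d ≈ 570 rad/s

For a series RLC circuit (capacitor voltage as output), ω_n = 1/√(LC) = 1/√(52.5 mH · 27.3 µF) = 835 rad/s.
ζ = (R/2)·√(C/L) = (64.1/2)·√(27.3 µF/52.5 mH) = 0.731.
ω_d = ω_n√(1−ζ²) = 570 rad/s.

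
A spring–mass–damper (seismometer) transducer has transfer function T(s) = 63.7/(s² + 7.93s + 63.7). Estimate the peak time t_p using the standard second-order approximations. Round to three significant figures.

t_p ≈ 0.454 s

Matching coefficients with s² + 2ζω_n s + ω_n² gives ω_n² = 63.7 ⇒ ω_n = 7.98 rad/s, and ζ = 7.93/(2ω_n) = 0.497.
The damped frequency ω_d = ω_n√(1−ζ²) = 6.93 rad/s. Then t_p = π/ω_d = 0.454 s.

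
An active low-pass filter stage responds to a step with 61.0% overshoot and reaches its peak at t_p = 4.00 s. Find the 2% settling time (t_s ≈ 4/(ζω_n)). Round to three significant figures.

t_s ≈ 32.4 s

From the overshoot, ζ = −ln(OS)/√(π²+ln²(OS)) = 0.155.
t_p = π/ω_d ⇒ ω_d = 0.785 rad/s; then ω_n = ω_d/√(1−ζ²) = 0.795 rad/s.
t_s ≈ 4/(ζω_n) = 4/(0.155·0.795) = 32.4 s.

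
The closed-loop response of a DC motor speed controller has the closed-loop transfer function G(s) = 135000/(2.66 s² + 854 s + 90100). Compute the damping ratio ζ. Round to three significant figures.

ζ ≈ 0.872

Dividing through by 2.66: denominator becomes s² + 321.1 s + 33870.
So ω_n = √33870 = 184 rad/s and ζ = 321.1/(2·184) = 0.872.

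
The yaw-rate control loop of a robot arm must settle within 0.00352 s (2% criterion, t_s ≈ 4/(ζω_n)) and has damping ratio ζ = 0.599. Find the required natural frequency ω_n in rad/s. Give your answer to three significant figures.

Rearranging t_s ≈ 4/(ζω_n) gives ω_n = 4/(ζ·t_s) = 4/(0.599 × 0.00352) = 1900 rad/s.

ω_n ≈ 1900 rad/s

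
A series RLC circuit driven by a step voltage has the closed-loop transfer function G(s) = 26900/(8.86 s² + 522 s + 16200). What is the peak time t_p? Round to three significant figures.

Dividing through by 8.86: denominator becomes s² + 58.92 s + 1828.
So ω_n = √1828 = 42.8 rad/s and ζ = 58.92/(2·42.8) = 0.689.
The damped frequency ω_d = ω_n√(1−ζ²) = 31.0 rad/s. t_p = π/ω_d = 0.101 s.

t_p ≈ 0.101 s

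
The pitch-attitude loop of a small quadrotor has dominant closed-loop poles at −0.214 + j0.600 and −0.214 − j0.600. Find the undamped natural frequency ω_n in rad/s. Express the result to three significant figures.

ω_n ≈ 0.637 rad/s

|pole| = ω_n = √(0.214² + 0.600²) = 0.637 rad/s; ζ = cos θ = σ/ω_n = 0.336.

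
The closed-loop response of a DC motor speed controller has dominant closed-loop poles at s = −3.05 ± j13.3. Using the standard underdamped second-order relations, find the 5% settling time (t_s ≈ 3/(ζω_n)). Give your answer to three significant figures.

For poles at −σ ± jω_d, ζω_n = σ = 3.05, so t_s ≈ 3/σ = 0.984 s.

t_s ≈ 0.984 s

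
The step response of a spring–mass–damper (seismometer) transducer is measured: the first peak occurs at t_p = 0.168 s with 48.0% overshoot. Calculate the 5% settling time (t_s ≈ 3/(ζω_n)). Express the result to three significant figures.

ζ from %OS: ζ = |ln 0.480|/√(π²+ln²0.480) = 0.228.
t_p = π/ω_d ⇒ ω_d = 18.7 rad/s; then ω_n = ω_d/√(1−ζ²) = 19.2 rad/s.
t_s ≈ 3/(ζω_n) = 3/(0.228·19.2) = 0.687 s.

t_s ≈ 0.687 s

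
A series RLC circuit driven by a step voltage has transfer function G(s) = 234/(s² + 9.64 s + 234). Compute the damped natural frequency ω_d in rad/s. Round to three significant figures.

ω_d ≈ 14.5 rad/s

Comparing the denominator to s² + 2ζω_n s + ω_n²: ω_n = √234 = 15.3 rad/s, and 2ζω_n = 9.64 so ζ = 9.64/(2·15.3) = 0.315.
ω_d = 15.3·√(1 − 0.315²) = 14.5 rad/s.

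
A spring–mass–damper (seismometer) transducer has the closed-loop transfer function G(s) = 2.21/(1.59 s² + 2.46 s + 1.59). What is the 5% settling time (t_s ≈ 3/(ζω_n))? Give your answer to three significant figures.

t_s ≈ 3.88 s

Dividing through by 1.59: denominator becomes s² + 1.547 s + 1.000.
So ω_n = √1.000 = 1.00 rad/s and ζ = 1.547/(2·1.00) = 0.774.
t_s ≈ 3/(ζω_n) = 3.88 s.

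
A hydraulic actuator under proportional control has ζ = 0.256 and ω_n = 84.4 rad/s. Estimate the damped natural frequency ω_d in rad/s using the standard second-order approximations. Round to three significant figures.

ω_d ≈ 81.6 rad/s

ω_d = ω_n√(1−ζ²) = 84.4·√0.934 = 81.6 rad/s.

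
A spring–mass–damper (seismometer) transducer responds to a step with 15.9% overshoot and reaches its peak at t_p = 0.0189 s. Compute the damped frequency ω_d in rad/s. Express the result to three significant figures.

ω_d ≈ 166 rad/s

t_p = π/ω_d, so ω_d = π/0.0189 = 166 rad/s.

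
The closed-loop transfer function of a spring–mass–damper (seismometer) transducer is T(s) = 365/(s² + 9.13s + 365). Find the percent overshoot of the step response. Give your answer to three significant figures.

%OS ≈ 46.2%

Comparing the denominator to s² + 2ζω_n s + ω_n²: ω_n = √365 = 19.1 rad/s, and 2ζω_n = 9.13 so ζ = 9.13/(2·19.1) = 0.239.
%OS = 100·exp(−πζ/√(1−ζ²)) = 46.2%.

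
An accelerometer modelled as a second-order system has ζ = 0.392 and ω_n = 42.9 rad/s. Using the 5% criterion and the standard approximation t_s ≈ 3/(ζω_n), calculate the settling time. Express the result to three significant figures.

t_s ≈ 3/(ζω_n) = 3/(0.392 × 42.9) = 0.178 s.

t_s ≈ 0.178 s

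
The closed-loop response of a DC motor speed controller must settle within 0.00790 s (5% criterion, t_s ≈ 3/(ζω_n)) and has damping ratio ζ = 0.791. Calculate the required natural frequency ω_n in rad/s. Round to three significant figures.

ω_n ≈ 480 rad/s

Rearranging t_s ≈ 3/(ζω_n) gives ω_n = 3/(ζ·t_s) = 3/(0.791 × 0.00790) = 480 rad/s.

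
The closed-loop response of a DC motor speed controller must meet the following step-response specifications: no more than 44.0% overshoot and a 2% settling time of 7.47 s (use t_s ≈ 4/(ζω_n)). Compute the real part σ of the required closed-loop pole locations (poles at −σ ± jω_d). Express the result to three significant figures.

σ ≈ 0.535

The settling-time spec alone fixes σ = ζω_n = 4/t_s = 4/7.47 = 0.535.
(Overshoot then fixes ζ = 0.253 and hence ω_d = σ·√(1−ζ²)/ζ = 2.05 rad/s.)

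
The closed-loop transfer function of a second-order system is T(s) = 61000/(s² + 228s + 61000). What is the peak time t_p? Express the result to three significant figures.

t_p ≈ 0.0143 s

Matching coefficients with s² + 2ζω_n s + ω_n² gives ω_n² = 61000 ⇒ ω_n = 247 rad/s, and ζ = 228/(2ω_n) = 0.462.
ω_d = 247·√(1 − 0.462²) = 219 rad/s. Then t_p = π/ω_d = 0.0143 s.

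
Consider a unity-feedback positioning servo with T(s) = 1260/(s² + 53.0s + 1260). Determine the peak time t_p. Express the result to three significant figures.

t_p ≈ 0.133 s

Comparing the denominator to s² + 2ζω_n s + ω_n²: ω_n = √1260 = 35.5 rad/s, and 2ζω_n = 53.0 so ζ = 53.0/(2·35.5) = 0.747.
ω_d = ω_n√(1−ζ²) = 23.6 rad/s. Then t_p = π/ω_d = 0.133 s.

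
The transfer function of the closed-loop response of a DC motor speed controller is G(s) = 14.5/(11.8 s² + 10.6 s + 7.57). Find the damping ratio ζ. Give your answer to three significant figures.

Dividing through by 11.8: denominator becomes s² + 0.8983 s + 0.6415.
So ω_n = √0.6415 = 0.801 rad/s and ζ = 0.8983/(2·0.801) = 0.561.

ζ ≈ 0.561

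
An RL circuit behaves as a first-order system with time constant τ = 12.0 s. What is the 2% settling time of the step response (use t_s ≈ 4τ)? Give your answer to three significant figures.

t_s ≈ 4τ = 48.0 s.

t_s ≈ 48.0 s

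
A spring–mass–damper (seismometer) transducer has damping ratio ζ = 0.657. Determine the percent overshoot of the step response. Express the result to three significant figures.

%OS ≈ 6.47%

For an underdamped second-order system, %OS = 100·exp(−πζ/√(1−ζ²)).
πζ/√(1−ζ²) = π·0.657/√(1−0.432) = 2.738, so %OS = 100·e^(−2.738) = 6.47%.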